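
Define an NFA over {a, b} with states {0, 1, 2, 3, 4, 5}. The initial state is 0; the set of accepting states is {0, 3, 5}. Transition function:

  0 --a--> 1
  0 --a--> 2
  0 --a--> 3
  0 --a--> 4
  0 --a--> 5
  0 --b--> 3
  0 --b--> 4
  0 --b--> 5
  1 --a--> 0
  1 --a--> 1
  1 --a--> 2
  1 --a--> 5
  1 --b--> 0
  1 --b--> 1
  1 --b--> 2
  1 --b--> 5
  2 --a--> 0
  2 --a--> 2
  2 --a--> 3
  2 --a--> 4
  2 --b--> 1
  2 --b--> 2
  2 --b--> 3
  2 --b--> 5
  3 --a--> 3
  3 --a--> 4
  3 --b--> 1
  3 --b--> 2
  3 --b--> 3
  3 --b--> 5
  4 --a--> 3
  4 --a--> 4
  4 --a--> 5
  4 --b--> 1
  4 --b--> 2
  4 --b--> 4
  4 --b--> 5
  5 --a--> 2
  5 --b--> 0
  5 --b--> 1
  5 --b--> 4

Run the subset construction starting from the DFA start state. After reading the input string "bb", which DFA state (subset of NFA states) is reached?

Start: {0}.
δ(0,b) = {3, 4, 5}.
Union: {3, 4, 5}.
After b: {3, 4, 5}.
δ(3,b) = {1, 2, 3, 5}; δ(4,b) = {1, 2, 4, 5}; δ(5,b) = {0, 1, 4}.
Union: {0, 1, 2, 3, 4, 5}.
After b: {0, 1, 2, 3, 4, 5}.

{0, 1, 2, 3, 4, 5}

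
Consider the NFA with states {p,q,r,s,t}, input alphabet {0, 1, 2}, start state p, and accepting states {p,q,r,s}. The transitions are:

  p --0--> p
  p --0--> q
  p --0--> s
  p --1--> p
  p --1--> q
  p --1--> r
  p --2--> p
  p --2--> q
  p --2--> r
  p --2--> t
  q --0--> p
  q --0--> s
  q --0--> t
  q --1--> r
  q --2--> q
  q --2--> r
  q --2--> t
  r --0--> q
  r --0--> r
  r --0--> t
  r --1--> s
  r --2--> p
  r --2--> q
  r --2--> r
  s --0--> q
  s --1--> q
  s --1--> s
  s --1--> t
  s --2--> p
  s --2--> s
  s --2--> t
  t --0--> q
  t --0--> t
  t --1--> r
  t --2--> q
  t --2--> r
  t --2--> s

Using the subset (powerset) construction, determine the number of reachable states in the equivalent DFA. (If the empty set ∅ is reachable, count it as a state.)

Start state of the DFA: {p}.
{p} --0--> {p,q,s}  [new]
{p} --1--> {p,q,r}  [new]
{p} --2--> {p,q,r,t}  [new]
{p,q,s} --0--> {p,q,s,t}  [new]
{p,q,s} --1--> {p,q,r,s,t}  [new]
{p,q,s} --2--> {p,q,r,s,t}  [seen]
{p,q,r} --0--> {p,q,r,s,t}  [seen]
{p,q,r} --1--> {p,q,r,s}  [new]
{p,q,r} --2--> {p,q,r,t}  [seen]
{p,q,r,t} --0--> {p,q,r,s,t}  [seen]
{p,q,r,t} --1--> {p,q,r,s}  [seen]
{p,q,r,t} --2--> {p,q,r,s,t}  [seen]
{p,q,s,t} --0--> {p,q,s,t}  [seen]
{p,q,s,t} --1--> {p,q,r,s,t}  [seen]
{p,q,s,t} --2--> {p,q,r,s,t}  [seen]
{p,q,r,s,t} --0--> {p,q,r,s,t}  [seen]
{p,q,r,s,t} --1--> {p,q,r,s,t}  [seen]
{p,q,r,s,t} --2--> {p,q,r,s,t}  [seen]
{p,q,r,s} --0--> {p,q,r,s,t}  [seen]
{p,q,r,s} --1--> {p,q,r,s,t}  [seen]
{p,q,r,s} --2--> {p,q,r,s,t}  [seen]
Reachable DFA states: {p}, {p,q,s}, {p,q,r}, {p,q,r,t}, {p,q,s,t}, {p,q,r,s,t}, {p,q,r,s}.

7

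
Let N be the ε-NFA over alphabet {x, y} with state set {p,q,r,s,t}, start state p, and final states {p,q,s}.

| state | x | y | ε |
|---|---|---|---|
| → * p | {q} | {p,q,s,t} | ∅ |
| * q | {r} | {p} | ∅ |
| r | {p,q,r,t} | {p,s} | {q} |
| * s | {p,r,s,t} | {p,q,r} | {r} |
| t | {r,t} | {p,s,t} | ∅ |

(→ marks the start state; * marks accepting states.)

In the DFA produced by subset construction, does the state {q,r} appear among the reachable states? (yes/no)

Start state of the DFA: {p} (ε-closure of the NFA start).
{p} --x--> {q}  [new]
{p} --y--> {p,q,r,s,t}  [new]
{q} --x--> {q,r}  [new]
{q} --y--> {p}  [seen]
{p,q,r,s,t} --x--> {p,q,r,s,t}  [seen]
{p,q,r,s,t} --y--> {p,q,r,s,t}  [seen]
{q,r} --x--> {p,q,r,t}  [new]
{q,r} --y--> {p,q,r,s}  [new]
{p,q,r,t} --x--> {p,q,r,t}  [seen]
{p,q,r,t} --y--> {p,q,r,s,t}  [seen]
{p,q,r,s} --x--> {p,q,r,s,t}  [seen]
{p,q,r,s} --y--> {p,q,r,s,t}  [seen]
Reachable DFA states: {p}, {q}, {p,q,r,s,t}, {q,r}, {p,q,r,t}, {p,q,r,s}.
{q,r} is among them.

yes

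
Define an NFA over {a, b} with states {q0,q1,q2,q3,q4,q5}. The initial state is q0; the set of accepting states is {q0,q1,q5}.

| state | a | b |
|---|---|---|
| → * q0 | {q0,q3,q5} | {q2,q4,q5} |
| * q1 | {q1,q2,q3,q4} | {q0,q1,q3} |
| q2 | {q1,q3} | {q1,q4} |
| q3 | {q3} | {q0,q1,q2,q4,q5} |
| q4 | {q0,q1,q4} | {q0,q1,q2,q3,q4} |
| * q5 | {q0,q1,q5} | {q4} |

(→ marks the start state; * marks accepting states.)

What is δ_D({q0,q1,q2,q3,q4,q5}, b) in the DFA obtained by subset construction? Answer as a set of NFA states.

δ(q0,b) = {q2,q4,q5}; δ(q1,b) = {q0,q1,q3}; δ(q2,b) = {q1,q4}; δ(q3,b) = {q0,q1,q2,q4,q5}; δ(q4,b) = {q0,q1,q2,q3,q4}; δ(q5,b) = {q4}.
Union: {q0,q1,q2,q3,q4,q5}.

{q0,q1,q2,q3,q4,q5}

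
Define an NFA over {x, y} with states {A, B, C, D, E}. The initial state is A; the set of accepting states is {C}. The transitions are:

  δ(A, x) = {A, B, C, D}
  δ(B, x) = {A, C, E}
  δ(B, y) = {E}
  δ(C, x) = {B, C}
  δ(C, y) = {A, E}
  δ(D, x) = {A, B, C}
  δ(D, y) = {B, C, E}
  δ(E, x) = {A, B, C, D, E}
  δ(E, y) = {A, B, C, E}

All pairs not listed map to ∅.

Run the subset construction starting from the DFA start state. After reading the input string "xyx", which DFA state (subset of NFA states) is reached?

{A, B, C, D, E}

Start: {A}.
δ(A,x) = {A, B, C, D}.
Union: {A, B, C, D}.
After x: {A, B, C, D}.
δ(A,y) = ∅; δ(B,y) = {E}; δ(C,y) = {A, E}; δ(D,y) = {B, C, E}.
Union: {A, B, C, E}.
After y: {A, B, C, E}.
δ(A,x) = {A, B, C, D}; δ(B,x) = {A, C, E}; δ(C,x) = {B, C}; δ(E,x) = {A, B, C, D, E}.
Union: {A, B, C, D, E}.
After x: {A, B, C, D, E}.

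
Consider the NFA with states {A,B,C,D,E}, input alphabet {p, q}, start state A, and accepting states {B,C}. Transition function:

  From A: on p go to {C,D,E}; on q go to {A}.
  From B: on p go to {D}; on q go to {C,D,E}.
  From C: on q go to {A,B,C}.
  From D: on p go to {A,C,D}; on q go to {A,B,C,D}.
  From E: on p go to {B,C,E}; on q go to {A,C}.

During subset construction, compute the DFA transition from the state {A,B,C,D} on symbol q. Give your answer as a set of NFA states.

δ(A,q) = {A}; δ(B,q) = {C,D,E}; δ(C,q) = {A,B,C}; δ(D,q) = {A,B,C,D}.
Union: {A,B,C,D,E}.

{A,B,C,D,E}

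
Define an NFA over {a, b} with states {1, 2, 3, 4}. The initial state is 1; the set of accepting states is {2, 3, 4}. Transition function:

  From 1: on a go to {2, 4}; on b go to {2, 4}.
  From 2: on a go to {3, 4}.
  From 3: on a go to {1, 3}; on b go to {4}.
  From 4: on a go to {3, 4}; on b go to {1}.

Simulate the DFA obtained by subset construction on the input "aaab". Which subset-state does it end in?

Start: {1}.
δ(1,a) = {2, 4}.
Union: {2, 4}.
After a: {2, 4}.
δ(2,a) = {3, 4}; δ(4,a) = {3, 4}.
Union: {3, 4}.
After a: {3, 4}.
δ(3,a) = {1, 3}; δ(4,a) = {3, 4}.
Union: {1, 3, 4}.
After a: {1, 3, 4}.
δ(1,b) = {2, 4}; δ(3,b) = {4}; δ(4,b) = {1}.
Union: {1, 2, 4}.
After b: {1, 2, 4}.

{1, 2, 4}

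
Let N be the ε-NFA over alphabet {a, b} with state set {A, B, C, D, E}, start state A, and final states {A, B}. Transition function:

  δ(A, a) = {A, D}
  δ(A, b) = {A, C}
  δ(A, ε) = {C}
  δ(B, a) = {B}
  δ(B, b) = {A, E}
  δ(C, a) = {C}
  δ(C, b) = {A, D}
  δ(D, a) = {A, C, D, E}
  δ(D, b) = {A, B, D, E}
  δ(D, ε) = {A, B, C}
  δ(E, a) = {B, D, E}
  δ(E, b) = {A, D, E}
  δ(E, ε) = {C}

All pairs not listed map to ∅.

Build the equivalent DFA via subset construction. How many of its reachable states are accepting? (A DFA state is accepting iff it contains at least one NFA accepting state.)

Start state of the DFA: {A, C} (ε-closure of the NFA start).
{A, C} --a--> {A, B, C, D}  [new]
{A, C} --b--> {A, B, C, D}  [seen]
{A, B, C, D} --a--> {A, B, C, D, E}  [new]
{A, B, C, D} --b--> {A, B, C, D, E}  [seen]
{A, B, C, D, E} --a--> {A, B, C, D, E}  [seen]
{A, B, C, D, E} --b--> {A, B, C, D, E}  [seen]
Reachable DFA states: {A, C}, {A, B, C, D}, {A, B, C, D, E}.
Accepting DFA states (contain an NFA accepting state): {A, C}, {A, B, C, D}, {A, B, C, D, E}.

3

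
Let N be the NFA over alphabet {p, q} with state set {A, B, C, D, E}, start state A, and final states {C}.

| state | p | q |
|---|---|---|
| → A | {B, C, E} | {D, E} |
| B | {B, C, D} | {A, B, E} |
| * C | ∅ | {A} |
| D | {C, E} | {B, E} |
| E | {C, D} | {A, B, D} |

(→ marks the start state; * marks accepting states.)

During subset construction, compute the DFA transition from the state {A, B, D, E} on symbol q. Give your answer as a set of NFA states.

δ(A,q) = {D, E}; δ(B,q) = {A, B, E}; δ(D,q) = {B, E}; δ(E,q) = {A, B, D}.
Union: {A, B, D, E}.

{A, B, D, E}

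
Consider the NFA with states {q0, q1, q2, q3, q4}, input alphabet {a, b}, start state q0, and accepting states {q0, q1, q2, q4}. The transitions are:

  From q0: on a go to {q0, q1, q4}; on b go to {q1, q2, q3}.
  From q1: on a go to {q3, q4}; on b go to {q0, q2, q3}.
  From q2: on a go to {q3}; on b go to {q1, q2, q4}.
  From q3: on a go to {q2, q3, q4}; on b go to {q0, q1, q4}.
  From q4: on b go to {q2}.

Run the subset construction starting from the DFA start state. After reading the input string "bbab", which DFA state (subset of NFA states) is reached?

{q0, q1, q2, q3, q4}

Start: {q0}.
δ(q0,b) = {q1, q2, q3}.
Union: {q1, q2, q3}.
After b: {q1, q2, q3}.
δ(q1,b) = {q0, q2, q3}; δ(q2,b) = {q1, q2, q4}; δ(q3,b) = {q0, q1, q4}.
Union: {q0, q1, q2, q3, q4}.
After b: {q0, q1, q2, q3, q4}.
δ(q0,a) = {q0, q1, q4}; δ(q1,a) = {q3, q4}; δ(q2,a) = {q3}; δ(q3,a) = {q2, q3, q4}; δ(q4,a) = ∅.
Union: {q0, q1, q2, q3, q4}.
After a: {q0, q1, q2, q3, q4}.
δ(q0,b) = {q1, q2, q3}; δ(q1,b) = {q0, q2, q3}; δ(q2,b) = {q1, q2, q4}; δ(q3,b) = {q0, q1, q4}; δ(q4,b) = {q2}.
Union: {q0, q1, q2, q3, q4}.
After b: {q0, q1, q2, q3, q4}.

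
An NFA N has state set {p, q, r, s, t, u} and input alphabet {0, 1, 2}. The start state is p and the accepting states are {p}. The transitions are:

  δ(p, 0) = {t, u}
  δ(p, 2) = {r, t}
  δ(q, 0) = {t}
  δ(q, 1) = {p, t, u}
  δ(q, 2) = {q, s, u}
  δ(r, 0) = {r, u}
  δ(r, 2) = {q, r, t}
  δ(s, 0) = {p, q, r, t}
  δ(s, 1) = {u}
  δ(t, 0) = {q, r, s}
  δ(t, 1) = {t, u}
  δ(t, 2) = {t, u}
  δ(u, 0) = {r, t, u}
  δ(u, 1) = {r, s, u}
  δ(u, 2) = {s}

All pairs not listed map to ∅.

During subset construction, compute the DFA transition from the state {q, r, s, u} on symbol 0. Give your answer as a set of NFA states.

{p, q, r, t, u}

δ(q,0) = {t}; δ(r,0) = {r, u}; δ(s,0) = {p, q, r, t}; δ(u,0) = {r, t, u}.
Union: {p, q, r, t, u}.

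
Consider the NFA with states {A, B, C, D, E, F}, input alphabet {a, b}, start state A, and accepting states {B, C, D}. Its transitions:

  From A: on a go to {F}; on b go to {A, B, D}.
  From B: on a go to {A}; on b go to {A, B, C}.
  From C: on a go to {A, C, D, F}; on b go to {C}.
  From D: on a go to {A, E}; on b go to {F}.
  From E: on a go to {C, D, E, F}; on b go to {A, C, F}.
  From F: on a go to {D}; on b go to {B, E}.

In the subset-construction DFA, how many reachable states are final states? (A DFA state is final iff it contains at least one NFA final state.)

11

Start state of the DFA: {A}.
{A} --a--> {F}  [new]
{A} --b--> {A, B, D}  [new]
{F} --a--> {D}  [new]
{F} --b--> {B, E}  [new]
{A, B, D} --a--> {A, E, F}  [new]
{A, B, D} --b--> {A, B, C, D, F}  [new]
{D} --a--> {A, E}  [new]
{D} --b--> {F}  [seen]
{B, E} --a--> {A, C, D, E, F}  [new]
{B, E} --b--> {A, B, C, F}  [new]
{A, E, F} --a--> {C, D, E, F}  [new]
{A, E, F} --b--> {A, B, C, D, E, F}  [new]
{A, B, C, D, F} --a--> {A, C, D, E, F}  [seen]
{A, B, C, D, F} --b--> {A, B, C, D, E, F}  [seen]
{A, E} --a--> {C, D, E, F}  [seen]
{A, E} --b--> {A, B, C, D, F}  [seen]
{A, C, D, E, F} --a--> {A, C, D, E, F}  [seen]
{A, C, D, E, F} --b--> {A, B, C, D, E, F}  [seen]
{A, B, C, F} --a--> {A, C, D, F}  [new]
{A, B, C, F} --b--> {A, B, C, D, E}  [new]
{C, D, E, F} --a--> {A, C, D, E, F}  [seen]
{C, D, E, F} --b--> {A, B, C, E, F}  [new]
{A, B, C, D, E, F} --a--> {A, C, D, E, F}  [seen]
{A, B, C, D, E, F} --b--> {A, B, C, D, E, F}  [seen]
{A, C, D, F} --a--> {A, C, D, E, F}  [seen]
{A, C, D, F} --b--> {A, B, C, D, E, F}  [seen]
{A, B, C, D, E} --a--> {A, C, D, E, F}  [seen]
{A, B, C, D, E} --b--> {A, B, C, D, F}  [seen]
{A, B, C, E, F} --a--> {A, C, D, E, F}  [seen]
{A, B, C, E, F} --b--> {A, B, C, D, E, F}  [seen]
Reachable DFA states: {A}, {F}, {A, B, D}, {D}, {B, E}, {A, E, F}, {A, B, C, D, F}, {A, E}, {A, C, D, E, F}, {A, B, C, F}, {C, D, E, F}, {A, B, C, D, E, F}, {A, C, D, F}, {A, B, C, D, E}, {A, B, C, E, F}.
Accepting DFA states (contain an NFA accepting state): {A, B, D}, {D}, {B, E}, {A, B, C, D, F}, {A, C, D, E, F}, {A, B, C, F}, {C, D, E, F}, {A, B, C, D, E, F}, {A, C, D, F}, {A, B, C, D, E}, {A, B, C, E, F}.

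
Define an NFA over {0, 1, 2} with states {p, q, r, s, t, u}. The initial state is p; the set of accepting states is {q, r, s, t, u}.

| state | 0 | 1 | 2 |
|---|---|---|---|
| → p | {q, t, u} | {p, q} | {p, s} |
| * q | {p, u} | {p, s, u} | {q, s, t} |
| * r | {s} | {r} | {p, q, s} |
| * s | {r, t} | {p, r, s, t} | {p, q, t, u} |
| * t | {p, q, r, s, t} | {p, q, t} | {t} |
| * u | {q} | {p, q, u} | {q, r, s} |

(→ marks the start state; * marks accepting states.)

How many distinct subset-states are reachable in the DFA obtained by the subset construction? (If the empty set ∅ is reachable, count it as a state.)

13

Start state of the DFA: {p}.
{p} --0--> {q, t, u}  [new]
{p} --1--> {p, q}  [new]
{p} --2--> {p, s}  [new]
{q, t, u} --0--> {p, q, r, s, t, u}  [new]
{q, t, u} --1--> {p, q, s, t, u}  [new]
{q, t, u} --2--> {q, r, s, t}  [new]
{p, q} --0--> {p, q, t, u}  [new]
{p, q} --1--> {p, q, s, u}  [new]
{p, q} --2--> {p, q, s, t}  [new]
{p, s} --0--> {q, r, t, u}  [new]
{p, s} --1--> {p, q, r, s, t}  [new]
{p, s} --2--> {p, q, s, t, u}  [seen]
{p, q, r, s, t, u} --0--> {p, q, r, s, t, u}  [seen]
{p, q, r, s, t, u} --1--> {p, q, r, s, t, u}  [seen]
{p, q, r, s, t, u} --2--> {p, q, r, s, t, u}  [seen]
{p, q, s, t, u} --0--> {p, q, r, s, t, u}  [seen]
{p, q, s, t, u} --1--> {p, q, r, s, t, u}  [seen]
{p, q, s, t, u} --2--> {p, q, r, s, t, u}  [seen]
{q, r, s, t} --0--> {p, q, r, s, t, u}  [seen]
{q, r, s, t} --1--> {p, q, r, s, t, u}  [seen]
{q, r, s, t} --2--> {p, q, s, t, u}  [seen]
{p, q, t, u} --0--> {p, q, r, s, t, u}  [seen]
{p, q, t, u} --1--> {p, q, s, t, u}  [seen]
{p, q, t, u} --2--> {p, q, r, s, t}  [seen]
{p, q, s, u} --0--> {p, q, r, t, u}  [new]
{p, q, s, u} --1--> {p, q, r, s, t, u}  [seen]
{p, q, s, u} --2--> {p, q, r, s, t, u}  [seen]
{p, q, s, t} --0--> {p, q, r, s, t, u}  [seen]
{p, q, s, t} --1--> {p, q, r, s, t, u}  [seen]
{p, q, s, t} --2--> {p, q, s, t, u}  [seen]
{q, r, t, u} --0--> {p, q, r, s, t, u}  [seen]
{q, r, t, u} --1--> {p, q, r, s, t, u}  [seen]
{q, r, t, u} --2--> {p, q, r, s, t}  [seen]
{p, q, r, s, t} --0--> {p, q, r, s, t, u}  [seen]
{p, q, r, s, t} --1--> {p, q, r, s, t, u}  [seen]
{p, q, r, s, t} --2--> {p, q, s, t, u}  [seen]
{p, q, r, t, u} --0--> {p, q, r, s, t, u}  [seen]
{p, q, r, t, u} --1--> {p, q, r, s, t, u}  [seen]
{p, q, r, t, u} --2--> {p, q, r, s, t}  [seen]
Reachable DFA states: {p}, {q, t, u}, {p, q}, {p, s}, {p, q, r, s, t, u}, {p, q, s, t, u}, {q, r, s, t}, {p, q, t, u}, {p, q, s, u}, {p, q, s, t}, {q, r, t, u}, {p, q, r, s, t}, {p, q, r, t, u}.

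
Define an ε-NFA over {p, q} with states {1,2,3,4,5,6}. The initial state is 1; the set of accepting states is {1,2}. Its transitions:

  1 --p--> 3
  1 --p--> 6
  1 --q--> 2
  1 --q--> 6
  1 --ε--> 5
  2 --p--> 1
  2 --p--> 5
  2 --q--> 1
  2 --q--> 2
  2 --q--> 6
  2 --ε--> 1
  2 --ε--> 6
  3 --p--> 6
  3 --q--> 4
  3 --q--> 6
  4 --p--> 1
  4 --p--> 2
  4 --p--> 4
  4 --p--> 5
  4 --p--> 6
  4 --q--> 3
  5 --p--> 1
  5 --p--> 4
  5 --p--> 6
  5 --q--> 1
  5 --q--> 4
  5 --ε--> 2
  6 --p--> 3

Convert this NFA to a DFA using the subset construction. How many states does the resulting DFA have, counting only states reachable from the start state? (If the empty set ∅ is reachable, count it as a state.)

3

Start state of the DFA: {1,2,5,6} (ε-closure of the NFA start).
{1,2,5,6} --p--> {1,2,3,4,5,6}  [new]
{1,2,5,6} --q--> {1,2,4,5,6}  [new]
{1,2,3,4,5,6} --p--> {1,2,3,4,5,6}  [seen]
{1,2,3,4,5,6} --q--> {1,2,3,4,5,6}  [seen]
{1,2,4,5,6} --p--> {1,2,3,4,5,6}  [seen]
{1,2,4,5,6} --q--> {1,2,3,4,5,6}  [seen]
Reachable DFA states: {1,2,5,6}, {1,2,3,4,5,6}, {1,2,4,5,6}.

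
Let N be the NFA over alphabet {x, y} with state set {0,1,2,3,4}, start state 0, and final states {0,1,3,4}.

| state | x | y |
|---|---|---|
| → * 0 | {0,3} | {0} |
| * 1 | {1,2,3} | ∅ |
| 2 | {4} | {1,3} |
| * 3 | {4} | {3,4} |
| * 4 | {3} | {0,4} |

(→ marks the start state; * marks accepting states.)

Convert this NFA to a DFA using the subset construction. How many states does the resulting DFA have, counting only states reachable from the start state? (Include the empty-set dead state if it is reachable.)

Start state of the DFA: {0}.
{0} --x--> {0,3}  [new]
{0} --y--> {0}  [seen]
{0,3} --x--> {0,3,4}  [new]
{0,3} --y--> {0,3,4}  [seen]
{0,3,4} --x--> {0,3,4}  [seen]
{0,3,4} --y--> {0,3,4}  [seen]
Reachable DFA states: {0}, {0,3}, {0,3,4}.

3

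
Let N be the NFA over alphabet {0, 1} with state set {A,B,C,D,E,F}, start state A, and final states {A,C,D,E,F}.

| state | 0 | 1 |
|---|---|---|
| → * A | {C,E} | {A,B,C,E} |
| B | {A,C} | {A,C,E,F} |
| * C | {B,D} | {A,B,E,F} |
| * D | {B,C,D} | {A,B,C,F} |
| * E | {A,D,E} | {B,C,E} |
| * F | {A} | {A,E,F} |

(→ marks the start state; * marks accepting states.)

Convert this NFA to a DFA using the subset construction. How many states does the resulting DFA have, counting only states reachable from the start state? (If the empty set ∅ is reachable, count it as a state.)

Start state of the DFA: {A}.
{A} --0--> {C,E}  [new]
{A} --1--> {A,B,C,E}  [new]
{C,E} --0--> {A,B,D,E}  [new]
{C,E} --1--> {A,B,C,E,F}  [new]
{A,B,C,E} --0--> {A,B,C,D,E}  [new]
{A,B,C,E} --1--> {A,B,C,E,F}  [seen]
{A,B,D,E} --0--> {A,B,C,D,E}  [seen]
{A,B,D,E} --1--> {A,B,C,E,F}  [seen]
{A,B,C,E,F} --0--> {A,B,C,D,E}  [seen]
{A,B,C,E,F} --1--> {A,B,C,E,F}  [seen]
{A,B,C,D,E} --0--> {A,B,C,D,E}  [seen]
{A,B,C,D,E} --1--> {A,B,C,E,F}  [seen]
Reachable DFA states: {A}, {C,E}, {A,B,C,E}, {A,B,D,E}, {A,B,C,E,F}, {A,B,C,D,E}.

6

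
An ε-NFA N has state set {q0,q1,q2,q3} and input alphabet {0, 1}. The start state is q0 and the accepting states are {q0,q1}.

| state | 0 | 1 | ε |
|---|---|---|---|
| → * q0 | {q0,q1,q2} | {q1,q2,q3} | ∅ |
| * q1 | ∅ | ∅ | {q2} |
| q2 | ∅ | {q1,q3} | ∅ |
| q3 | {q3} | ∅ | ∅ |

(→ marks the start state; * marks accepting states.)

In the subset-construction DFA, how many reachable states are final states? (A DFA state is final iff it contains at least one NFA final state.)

3

Start state of the DFA: {q0} (ε-closure of the NFA start).
{q0} --0--> {q0,q1,q2}  [new]
{q0} --1--> {q1,q2,q3}  [new]
{q0,q1,q2} --0--> {q0,q1,q2}  [seen]
{q0,q1,q2} --1--> {q1,q2,q3}  [seen]
{q1,q2,q3} --0--> {q3}  [new]
{q1,q2,q3} --1--> {q1,q2,q3}  [seen]
{q3} --0--> {q3}  [seen]
{q3} --1--> ∅  [new]
∅ --0--> ∅  [seen]
∅ --1--> ∅  [seen]
Reachable DFA states: {q0}, {q0,q1,q2}, {q1,q2,q3}, {q3}, ∅.
Accepting DFA states (contain an NFA accepting state): {q0}, {q0,q1,q2}, {q1,q2,q3}.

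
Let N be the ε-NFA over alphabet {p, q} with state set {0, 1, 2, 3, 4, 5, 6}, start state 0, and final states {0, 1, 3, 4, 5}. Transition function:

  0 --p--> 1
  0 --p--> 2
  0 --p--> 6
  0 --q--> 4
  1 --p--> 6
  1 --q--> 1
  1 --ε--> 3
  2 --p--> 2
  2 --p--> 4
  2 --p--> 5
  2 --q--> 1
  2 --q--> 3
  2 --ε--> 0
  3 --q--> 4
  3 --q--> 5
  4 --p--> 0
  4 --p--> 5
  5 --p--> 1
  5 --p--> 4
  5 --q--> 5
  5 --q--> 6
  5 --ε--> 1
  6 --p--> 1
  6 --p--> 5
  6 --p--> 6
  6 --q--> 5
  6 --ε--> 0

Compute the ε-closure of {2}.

{0, 2}

Begin with {2}.
2 →ε {0}; add 0.
ε-closure = {0, 2}.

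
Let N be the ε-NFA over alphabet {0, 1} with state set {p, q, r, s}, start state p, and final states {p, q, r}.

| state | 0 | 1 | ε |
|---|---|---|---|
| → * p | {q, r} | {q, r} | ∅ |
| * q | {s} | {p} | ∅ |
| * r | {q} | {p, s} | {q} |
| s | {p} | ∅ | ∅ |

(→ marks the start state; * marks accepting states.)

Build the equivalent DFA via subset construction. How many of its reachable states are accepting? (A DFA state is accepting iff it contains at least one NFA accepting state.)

Start state of the DFA: {p} (ε-closure of the NFA start).
{p} --0--> {q, r}  [new]
{p} --1--> {q, r}  [seen]
{q, r} --0--> {q, s}  [new]
{q, r} --1--> {p, s}  [new]
{q, s} --0--> {p, s}  [seen]
{q, s} --1--> {p}  [seen]
{p, s} --0--> {p, q, r}  [new]
{p, s} --1--> {q, r}  [seen]
{p, q, r} --0--> {q, r, s}  [new]
{p, q, r} --1--> {p, q, r, s}  [new]
{q, r, s} --0--> {p, q, s}  [new]
{q, r, s} --1--> {p, s}  [seen]
{p, q, r, s} --0--> {p, q, r, s}  [seen]
{p, q, r, s} --1--> {p, q, r, s}  [seen]
{p, q, s} --0--> {p, q, r, s}  [seen]
{p, q, s} --1--> {p, q, r}  [seen]
Reachable DFA states: {p}, {q, r}, {q, s}, {p, s}, {p, q, r}, {q, r, s}, {p, q, r, s}, {p, q, s}.
Accepting DFA states (contain an NFA accepting state): {p}, {q, r}, {q, s}, {p, s}, {p, q, r}, {q, r, s}, {p, q, r, s}, {p, q, s}.

8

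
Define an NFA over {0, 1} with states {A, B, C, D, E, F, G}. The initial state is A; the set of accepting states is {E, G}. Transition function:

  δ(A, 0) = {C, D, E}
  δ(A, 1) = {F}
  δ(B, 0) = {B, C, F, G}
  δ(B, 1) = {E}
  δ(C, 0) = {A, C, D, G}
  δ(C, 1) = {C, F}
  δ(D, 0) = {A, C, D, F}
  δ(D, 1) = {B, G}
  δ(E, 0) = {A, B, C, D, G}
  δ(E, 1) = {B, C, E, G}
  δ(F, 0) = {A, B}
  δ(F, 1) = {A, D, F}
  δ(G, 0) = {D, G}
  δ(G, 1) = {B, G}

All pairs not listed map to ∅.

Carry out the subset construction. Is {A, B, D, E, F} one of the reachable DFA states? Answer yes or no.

Start state of the DFA: {A}.
{A} --0--> {C, D, E}  [new]
{A} --1--> {F}  [new]
{C, D, E} --0--> {A, B, C, D, F, G}  [new]
{C, D, E} --1--> {B, C, E, F, G}  [new]
{F} --0--> {A, B}  [new]
{F} --1--> {A, D, F}  [new]
{A, B, C, D, F, G} --0--> {A, B, C, D, E, F, G}  [new]
{A, B, C, D, F, G} --1--> {A, B, C, D, E, F, G}  [seen]
{B, C, E, F, G} --0--> {A, B, C, D, F, G}  [seen]
{B, C, E, F, G} --1--> {A, B, C, D, E, F, G}  [seen]
{A, B} --0--> {B, C, D, E, F, G}  [new]
{A, B} --1--> {E, F}  [new]
{A, D, F} --0--> {A, B, C, D, E, F}  [new]
{A, D, F} --1--> {A, B, D, F, G}  [new]
{A, B, C, D, E, F, G} --0--> {A, B, C, D, E, F, G}  [seen]
{A, B, C, D, E, F, G} --1--> {A, B, C, D, E, F, G}  [seen]
{B, C, D, E, F, G} --0--> {A, B, C, D, F, G}  [seen]
{B, C, D, E, F, G} --1--> {A, B, C, D, E, F, G}  [seen]
{E, F} --0--> {A, B, C, D, G}  [new]
{E, F} --1--> {A, B, C, D, E, F, G}  [seen]
{A, B, C, D, E, F} --0--> {A, B, C, D, E, F, G}  [seen]
{A, B, C, D, E, F} --1--> {A, B, C, D, E, F, G}  [seen]
{A, B, D, F, G} --0--> {A, B, C, D, E, F, G}  [seen]
{A, B, D, F, G} --1--> {A, B, D, E, F, G}  [new]
{A, B, C, D, G} --0--> {A, B, C, D, E, F, G}  [seen]
{A, B, C, D, G} --1--> {B, C, E, F, G}  [seen]
{A, B, D, E, F, G} --0--> {A, B, C, D, E, F, G}  [seen]
{A, B, D, E, F, G} --1--> {A, B, C, D, E, F, G}  [seen]
Reachable DFA states: {A}, {C, D, E}, {F}, {A, B, C, D, F, G}, {B, C, E, F, G}, {A, B}, {A, D, F}, {A, B, C, D, E, F, G}, {B, C, D, E, F, G}, {E, F}, {A, B, C, D, E, F}, {A, B, D, F, G}, {A, B, C, D, G}, {A, B, D, E, F, G}.
{A, B, D, E, F} is not among them.

no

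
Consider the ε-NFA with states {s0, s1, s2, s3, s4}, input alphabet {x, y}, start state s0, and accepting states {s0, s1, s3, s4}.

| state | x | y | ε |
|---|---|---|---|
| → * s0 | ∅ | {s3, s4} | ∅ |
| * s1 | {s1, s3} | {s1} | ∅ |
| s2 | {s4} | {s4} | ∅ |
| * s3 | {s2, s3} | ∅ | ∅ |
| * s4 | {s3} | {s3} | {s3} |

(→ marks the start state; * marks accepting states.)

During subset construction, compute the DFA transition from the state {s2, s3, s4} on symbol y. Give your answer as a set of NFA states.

δ(s2,y) = {s4}; δ(s3,y) = ∅; δ(s4,y) = {s3}.
Union: {s3, s4}.

{s3, s4}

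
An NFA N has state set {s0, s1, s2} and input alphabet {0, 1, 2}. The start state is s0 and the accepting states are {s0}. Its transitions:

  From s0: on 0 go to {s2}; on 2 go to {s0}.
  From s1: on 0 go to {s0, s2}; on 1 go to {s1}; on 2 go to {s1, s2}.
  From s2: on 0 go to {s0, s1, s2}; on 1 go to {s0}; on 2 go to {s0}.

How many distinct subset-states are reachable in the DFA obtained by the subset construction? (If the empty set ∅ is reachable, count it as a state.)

Start state of the DFA: {s0}.
{s0} --0--> {s2}  [new]
{s0} --1--> ∅  [new]
{s0} --2--> {s0}  [seen]
{s2} --0--> {s0, s1, s2}  [new]
{s2} --1--> {s0}  [seen]
{s2} --2--> {s0}  [seen]
∅ --0--> ∅  [seen]
∅ --1--> ∅  [seen]
∅ --2--> ∅  [seen]
{s0, s1, s2} --0--> {s0, s1, s2}  [seen]
{s0, s1, s2} --1--> {s0, s1}  [new]
{s0, s1, s2} --2--> {s0, s1, s2}  [seen]
{s0, s1} --0--> {s0, s2}  [new]
{s0, s1} --1--> {s1}  [new]
{s0, s1} --2--> {s0, s1, s2}  [seen]
{s0, s2} --0--> {s0, s1, s2}  [seen]
{s0, s2} --1--> {s0}  [seen]
{s0, s2} --2--> {s0}  [seen]
{s1} --0--> {s0, s2}  [seen]
{s1} --1--> {s1}  [seen]
{s1} --2--> {s1, s2}  [new]
{s1, s2} --0--> {s0, s1, s2}  [seen]
{s1, s2} --1--> {s0, s1}  [seen]
{s1, s2} --2--> {s0, s1, s2}  [seen]
Reachable DFA states: {s0}, {s2}, ∅, {s0, s1, s2}, {s0, s1}, {s0, s2}, {s1}, {s1, s2}.

8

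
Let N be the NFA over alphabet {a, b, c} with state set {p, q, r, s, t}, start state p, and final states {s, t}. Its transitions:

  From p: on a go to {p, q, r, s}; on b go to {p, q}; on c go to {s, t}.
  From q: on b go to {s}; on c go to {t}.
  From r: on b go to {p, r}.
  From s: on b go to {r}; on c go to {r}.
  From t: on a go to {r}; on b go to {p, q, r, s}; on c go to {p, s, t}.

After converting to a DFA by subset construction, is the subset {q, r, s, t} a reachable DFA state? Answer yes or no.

Start state of the DFA: {p}.
{p} --a--> {p, q, r, s}  [new]
{p} --b--> {p, q}  [new]
{p} --c--> {s, t}  [new]
{p, q, r, s} --a--> {p, q, r, s}  [seen]
{p, q, r, s} --b--> {p, q, r, s}  [seen]
{p, q, r, s} --c--> {r, s, t}  [new]
{p, q} --a--> {p, q, r, s}  [seen]
{p, q} --b--> {p, q, s}  [new]
{p, q} --c--> {s, t}  [seen]
{s, t} --a--> {r}  [new]
{s, t} --b--> {p, q, r, s}  [seen]
{s, t} --c--> {p, r, s, t}  [new]
{r, s, t} --a--> {r}  [seen]
{r, s, t} --b--> {p, q, r, s}  [seen]
{r, s, t} --c--> {p, r, s, t}  [seen]
{p, q, s} --a--> {p, q, r, s}  [seen]
{p, q, s} --b--> {p, q, r, s}  [seen]
{p, q, s} --c--> {r, s, t}  [seen]
{r} --a--> ∅  [new]
{r} --b--> {p, r}  [new]
{r} --c--> ∅  [seen]
{p, r, s, t} --a--> {p, q, r, s}  [seen]
{p, r, s, t} --b--> {p, q, r, s}  [seen]
{p, r, s, t} --c--> {p, r, s, t}  [seen]
∅ --a--> ∅  [seen]
∅ --b--> ∅  [seen]
∅ --c--> ∅  [seen]
{p, r} --a--> {p, q, r, s}  [seen]
{p, r} --b--> {p, q, r}  [new]
{p, r} --c--> {s, t}  [seen]
{p, q, r} --a--> {p, q, r, s}  [seen]
{p, q, r} --b--> {p, q, r, s}  [seen]
{p, q, r} --c--> {s, t}  [seen]
Reachable DFA states: {p}, {p, q, r, s}, {p, q}, {s, t}, {r, s, t}, {p, q, s}, {r}, {p, r, s, t}, ∅, {p, r}, {p, q, r}.
{q, r, s, t} is not among them.

no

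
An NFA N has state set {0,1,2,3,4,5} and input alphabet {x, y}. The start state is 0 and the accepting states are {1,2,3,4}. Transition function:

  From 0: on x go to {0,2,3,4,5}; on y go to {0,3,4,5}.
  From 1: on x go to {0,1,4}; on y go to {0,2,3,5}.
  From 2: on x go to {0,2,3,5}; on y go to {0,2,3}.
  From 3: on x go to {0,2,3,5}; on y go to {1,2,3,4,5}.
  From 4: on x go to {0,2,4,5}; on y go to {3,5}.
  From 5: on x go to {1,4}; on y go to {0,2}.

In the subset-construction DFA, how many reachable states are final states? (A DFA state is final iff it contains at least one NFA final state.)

3

Start state of the DFA: {0}.
{0} --x--> {0,2,3,4,5}  [new]
{0} --y--> {0,3,4,5}  [new]
{0,2,3,4,5} --x--> {0,1,2,3,4,5}  [new]
{0,2,3,4,5} --y--> {0,1,2,3,4,5}  [seen]
{0,3,4,5} --x--> {0,1,2,3,4,5}  [seen]
{0,3,4,5} --y--> {0,1,2,3,4,5}  [seen]
{0,1,2,3,4,5} --x--> {0,1,2,3,4,5}  [seen]
{0,1,2,3,4,5} --y--> {0,1,2,3,4,5}  [seen]
Reachable DFA states: {0}, {0,2,3,4,5}, {0,3,4,5}, {0,1,2,3,4,5}.
Accepting DFA states (contain an NFA accepting state): {0,2,3,4,5}, {0,3,4,5}, {0,1,2,3,4,5}.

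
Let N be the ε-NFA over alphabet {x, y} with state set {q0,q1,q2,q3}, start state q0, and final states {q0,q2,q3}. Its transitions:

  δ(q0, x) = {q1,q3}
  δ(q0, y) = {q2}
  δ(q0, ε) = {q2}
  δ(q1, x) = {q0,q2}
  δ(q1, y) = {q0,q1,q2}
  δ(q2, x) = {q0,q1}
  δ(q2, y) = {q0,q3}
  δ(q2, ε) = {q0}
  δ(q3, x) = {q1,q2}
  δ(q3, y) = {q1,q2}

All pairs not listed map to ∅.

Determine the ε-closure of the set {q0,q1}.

{q0,q1,q2}

Begin with {q0,q1}.
q0 →ε {q2}; add q2.
ε-closure = {q0,q1,q2}.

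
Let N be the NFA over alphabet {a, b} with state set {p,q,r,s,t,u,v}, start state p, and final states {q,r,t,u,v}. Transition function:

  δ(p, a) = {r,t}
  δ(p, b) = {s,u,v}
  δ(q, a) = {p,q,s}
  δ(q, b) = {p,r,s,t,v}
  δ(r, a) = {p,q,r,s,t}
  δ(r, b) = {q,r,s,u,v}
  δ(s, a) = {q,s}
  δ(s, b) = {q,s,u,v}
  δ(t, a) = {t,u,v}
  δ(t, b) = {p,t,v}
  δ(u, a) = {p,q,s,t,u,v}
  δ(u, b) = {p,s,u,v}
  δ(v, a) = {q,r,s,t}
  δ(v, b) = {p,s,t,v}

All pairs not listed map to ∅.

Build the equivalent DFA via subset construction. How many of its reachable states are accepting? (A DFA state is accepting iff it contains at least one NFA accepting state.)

4

Start state of the DFA: {p}.
{p} --a--> {r,t}  [new]
{p} --b--> {s,u,v}  [new]
{r,t} --a--> {p,q,r,s,t,u,v}  [new]
{r,t} --b--> {p,q,r,s,t,u,v}  [seen]
{s,u,v} --a--> {p,q,r,s,t,u,v}  [seen]
{s,u,v} --b--> {p,q,s,t,u,v}  [new]
{p,q,r,s,t,u,v} --a--> {p,q,r,s,t,u,v}  [seen]
{p,q,r,s,t,u,v} --b--> {p,q,r,s,t,u,v}  [seen]
{p,q,s,t,u,v} --a--> {p,q,r,s,t,u,v}  [seen]
{p,q,s,t,u,v} --b--> {p,q,r,s,t,u,v}  [seen]
Reachable DFA states: {p}, {r,t}, {s,u,v}, {p,q,r,s,t,u,v}, {p,q,s,t,u,v}.
Accepting DFA states (contain an NFA accepting state): {r,t}, {s,u,v}, {p,q,r,s,t,u,v}, {p,q,s,t,u,v}.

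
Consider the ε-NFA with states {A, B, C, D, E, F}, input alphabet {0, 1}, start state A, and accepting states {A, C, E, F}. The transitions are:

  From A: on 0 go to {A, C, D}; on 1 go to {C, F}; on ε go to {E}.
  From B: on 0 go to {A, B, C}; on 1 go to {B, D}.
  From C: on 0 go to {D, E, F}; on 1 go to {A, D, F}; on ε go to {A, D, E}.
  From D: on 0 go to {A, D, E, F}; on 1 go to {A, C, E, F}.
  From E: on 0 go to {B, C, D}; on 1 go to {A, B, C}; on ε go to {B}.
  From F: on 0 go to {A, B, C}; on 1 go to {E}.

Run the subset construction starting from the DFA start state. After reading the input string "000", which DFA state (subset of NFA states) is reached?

{A, B, C, D, E, F}

Start: {A, B, E}.
δ(A,0) = {A, C, D}; δ(B,0) = {A, B, C}; δ(E,0) = {B, C, D}.
Union: {A, B, C, D}.
ε-closure gives {A, B, C, D, E}.
After 0: {A, B, C, D, E}.
δ(A,0) = {A, C, D}; δ(B,0) = {A, B, C}; δ(C,0) = {D, E, F}; δ(D,0) = {A, D, E, F}; δ(E,0) = {B, C, D}.
Union: {A, B, C, D, E, F}.
After 0: {A, B, C, D, E, F}.
δ(A,0) = {A, C, D}; δ(B,0) = {A, B, C}; δ(C,0) = {D, E, F}; δ(D,0) = {A, D, E, F}; δ(E,0) = {B, C, D}; δ(F,0) = {A, B, C}.
Union: {A, B, C, D, E, F}.
After 0: {A, B, C, D, E, F}.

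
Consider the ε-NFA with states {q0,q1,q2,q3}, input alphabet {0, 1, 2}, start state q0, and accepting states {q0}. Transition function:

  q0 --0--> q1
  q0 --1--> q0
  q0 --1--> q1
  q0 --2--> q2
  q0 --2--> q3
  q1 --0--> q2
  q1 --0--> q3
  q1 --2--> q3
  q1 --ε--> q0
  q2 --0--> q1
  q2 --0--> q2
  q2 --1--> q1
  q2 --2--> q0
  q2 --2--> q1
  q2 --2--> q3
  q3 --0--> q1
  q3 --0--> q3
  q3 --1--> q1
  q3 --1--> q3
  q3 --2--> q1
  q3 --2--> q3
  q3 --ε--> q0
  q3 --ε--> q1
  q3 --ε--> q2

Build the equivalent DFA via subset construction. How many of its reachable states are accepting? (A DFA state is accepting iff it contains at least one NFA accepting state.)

3

Start state of the DFA: {q0} (ε-closure of the NFA start).
{q0} --0--> {q0,q1}  [new]
{q0} --1--> {q0,q1}  [seen]
{q0} --2--> {q0,q1,q2,q3}  [new]
{q0,q1} --0--> {q0,q1,q2,q3}  [seen]
{q0,q1} --1--> {q0,q1}  [seen]
{q0,q1} --2--> {q0,q1,q2,q3}  [seen]
{q0,q1,q2,q3} --0--> {q0,q1,q2,q3}  [seen]
{q0,q1,q2,q3} --1--> {q0,q1,q2,q3}  [seen]
{q0,q1,q2,q3} --2--> {q0,q1,q2,q3}  [seen]
Reachable DFA states: {q0}, {q0,q1}, {q0,q1,q2,q3}.
Accepting DFA states (contain an NFA accepting state): {q0}, {q0,q1}, {q0,q1,q2,q3}.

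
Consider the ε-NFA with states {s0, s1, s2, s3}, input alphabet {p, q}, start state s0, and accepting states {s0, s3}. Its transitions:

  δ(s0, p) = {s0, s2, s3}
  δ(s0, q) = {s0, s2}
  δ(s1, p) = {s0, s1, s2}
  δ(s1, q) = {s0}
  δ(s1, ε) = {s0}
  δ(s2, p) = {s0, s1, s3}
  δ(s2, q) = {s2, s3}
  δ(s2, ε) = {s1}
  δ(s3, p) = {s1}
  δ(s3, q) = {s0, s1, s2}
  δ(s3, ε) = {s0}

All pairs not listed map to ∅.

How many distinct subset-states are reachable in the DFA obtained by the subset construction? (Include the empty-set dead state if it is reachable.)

3

Start state of the DFA: {s0} (ε-closure of the NFA start).
{s0} --p--> {s0, s1, s2, s3}  [new]
{s0} --q--> {s0, s1, s2}  [new]
{s0, s1, s2, s3} --p--> {s0, s1, s2, s3}  [seen]
{s0, s1, s2, s3} --q--> {s0, s1, s2, s3}  [seen]
{s0, s1, s2} --p--> {s0, s1, s2, s3}  [seen]
{s0, s1, s2} --q--> {s0, s1, s2, s3}  [seen]
Reachable DFA states: {s0}, {s0, s1, s2, s3}, {s0, s1, s2}.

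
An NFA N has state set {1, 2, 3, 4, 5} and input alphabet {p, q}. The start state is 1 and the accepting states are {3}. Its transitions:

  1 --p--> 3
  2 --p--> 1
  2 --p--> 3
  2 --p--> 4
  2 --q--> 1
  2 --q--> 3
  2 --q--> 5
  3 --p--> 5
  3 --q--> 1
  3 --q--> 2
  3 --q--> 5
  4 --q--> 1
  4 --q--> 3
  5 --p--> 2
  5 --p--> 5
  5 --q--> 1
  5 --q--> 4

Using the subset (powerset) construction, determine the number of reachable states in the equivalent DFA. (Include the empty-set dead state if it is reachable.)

13

Start state of the DFA: {1}.
{1} --p--> {3}  [new]
{1} --q--> ∅  [new]
{3} --p--> {5}  [new]
{3} --q--> {1, 2, 5}  [new]
∅ --p--> ∅  [seen]
∅ --q--> ∅  [seen]
{5} --p--> {2, 5}  [new]
{5} --q--> {1, 4}  [new]
{1, 2, 5} --p--> {1, 2, 3, 4, 5}  [new]
{1, 2, 5} --q--> {1, 3, 4, 5}  [new]
{2, 5} --p--> {1, 2, 3, 4, 5}  [seen]
{2, 5} --q--> {1, 3, 4, 5}  [seen]
{1, 4} --p--> {3}  [seen]
{1, 4} --q--> {1, 3}  [new]
{1, 2, 3, 4, 5} --p--> {1, 2, 3, 4, 5}  [seen]
{1, 2, 3, 4, 5} --q--> {1, 2, 3, 4, 5}  [seen]
{1, 3, 4, 5} --p--> {2, 3, 5}  [new]
{1, 3, 4, 5} --q--> {1, 2, 3, 4, 5}  [seen]
{1, 3} --p--> {3, 5}  [new]
{1, 3} --q--> {1, 2, 5}  [seen]
{2, 3, 5} --p--> {1, 2, 3, 4, 5}  [seen]
{2, 3, 5} --q--> {1, 2, 3, 4, 5}  [seen]
{3, 5} --p--> {2, 5}  [seen]
{3, 5} --q--> {1, 2, 4, 5}  [new]
{1, 2, 4, 5} --p--> {1, 2, 3, 4, 5}  [seen]
{1, 2, 4, 5} --q--> {1, 3, 4, 5}  [seen]
Reachable DFA states: {1}, {3}, ∅, {5}, {1, 2, 5}, {2, 5}, {1, 4}, {1, 2, 3, 4, 5}, {1, 3, 4, 5}, {1, 3}, {2, 3, 5}, {3, 5}, {1, 2, 4, 5}.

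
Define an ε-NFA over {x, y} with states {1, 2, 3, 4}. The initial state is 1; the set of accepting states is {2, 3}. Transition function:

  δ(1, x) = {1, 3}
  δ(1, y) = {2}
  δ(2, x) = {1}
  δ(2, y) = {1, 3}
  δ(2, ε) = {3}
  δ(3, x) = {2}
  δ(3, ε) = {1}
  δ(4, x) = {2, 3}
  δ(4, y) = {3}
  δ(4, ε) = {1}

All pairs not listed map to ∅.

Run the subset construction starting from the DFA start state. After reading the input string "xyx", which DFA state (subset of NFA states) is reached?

{1, 2, 3}

Start: {1}.
δ(1,x) = {1, 3}.
Union: {1, 3}.
After x: {1, 3}.
δ(1,y) = {2}; δ(3,y) = ∅.
Union: {2}.
ε-closure gives {1, 2, 3}.
After y: {1, 2, 3}.
δ(1,x) = {1, 3}; δ(2,x) = {1}; δ(3,x) = {2}.
Union: {1, 2, 3}.
After x: {1, 2, 3}.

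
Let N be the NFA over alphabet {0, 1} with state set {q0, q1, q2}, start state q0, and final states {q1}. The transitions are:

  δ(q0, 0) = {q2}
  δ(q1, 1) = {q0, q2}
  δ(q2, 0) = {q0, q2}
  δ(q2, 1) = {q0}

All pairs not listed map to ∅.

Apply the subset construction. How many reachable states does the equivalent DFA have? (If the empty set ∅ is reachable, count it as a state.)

4

Start state of the DFA: {q0}.
{q0} --0--> {q2}  [new]
{q0} --1--> ∅  [new]
{q2} --0--> {q0, q2}  [new]
{q2} --1--> {q0}  [seen]
∅ --0--> ∅  [seen]
∅ --1--> ∅  [seen]
{q0, q2} --0--> {q0, q2}  [seen]
{q0, q2} --1--> {q0}  [seen]
Reachable DFA states: {q0}, {q2}, ∅, {q0, q2}.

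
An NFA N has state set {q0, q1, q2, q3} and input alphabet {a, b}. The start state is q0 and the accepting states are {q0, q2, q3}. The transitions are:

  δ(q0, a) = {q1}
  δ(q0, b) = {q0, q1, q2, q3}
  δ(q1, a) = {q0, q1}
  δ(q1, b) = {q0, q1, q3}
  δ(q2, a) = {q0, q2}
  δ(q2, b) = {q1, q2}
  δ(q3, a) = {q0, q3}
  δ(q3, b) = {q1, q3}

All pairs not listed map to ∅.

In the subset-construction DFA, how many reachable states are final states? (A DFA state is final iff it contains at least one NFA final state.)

Start state of the DFA: {q0}.
{q0} --a--> {q1}  [new]
{q0} --b--> {q0, q1, q2, q3}  [new]
{q1} --a--> {q0, q1}  [new]
{q1} --b--> {q0, q1, q3}  [new]
{q0, q1, q2, q3} --a--> {q0, q1, q2, q3}  [seen]
{q0, q1, q2, q3} --b--> {q0, q1, q2, q3}  [seen]
{q0, q1} --a--> {q0, q1}  [seen]
{q0, q1} --b--> {q0, q1, q2, q3}  [seen]
{q0, q1, q3} --a--> {q0, q1, q3}  [seen]
{q0, q1, q3} --b--> {q0, q1, q2, q3}  [seen]
Reachable DFA states: {q0}, {q1}, {q0, q1, q2, q3}, {q0, q1}, {q0, q1, q3}.
Accepting DFA states (contain an NFA accepting state): {q0}, {q0, q1, q2, q3}, {q0, q1}, {q0, q1, q3}.

4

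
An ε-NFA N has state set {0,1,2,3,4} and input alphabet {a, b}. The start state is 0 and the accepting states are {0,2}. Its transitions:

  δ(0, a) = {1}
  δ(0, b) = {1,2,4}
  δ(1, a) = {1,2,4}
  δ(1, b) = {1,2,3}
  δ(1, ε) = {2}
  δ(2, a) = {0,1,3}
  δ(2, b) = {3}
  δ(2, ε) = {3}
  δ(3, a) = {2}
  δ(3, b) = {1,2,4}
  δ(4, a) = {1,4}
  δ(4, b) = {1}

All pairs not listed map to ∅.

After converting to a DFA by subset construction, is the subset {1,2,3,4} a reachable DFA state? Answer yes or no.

Start state of the DFA: {0} (ε-closure of the NFA start).
{0} --a--> {1,2,3}  [new]
{0} --b--> {1,2,3,4}  [new]
{1,2,3} --a--> {0,1,2,3,4}  [new]
{1,2,3} --b--> {1,2,3,4}  [seen]
{1,2,3,4} --a--> {0,1,2,3,4}  [seen]
{1,2,3,4} --b--> {1,2,3,4}  [seen]
{0,1,2,3,4} --a--> {0,1,2,3,4}  [seen]
{0,1,2,3,4} --b--> {1,2,3,4}  [seen]
Reachable DFA states: {0}, {1,2,3}, {1,2,3,4}, {0,1,2,3,4}.
{1,2,3,4} is among them.

yes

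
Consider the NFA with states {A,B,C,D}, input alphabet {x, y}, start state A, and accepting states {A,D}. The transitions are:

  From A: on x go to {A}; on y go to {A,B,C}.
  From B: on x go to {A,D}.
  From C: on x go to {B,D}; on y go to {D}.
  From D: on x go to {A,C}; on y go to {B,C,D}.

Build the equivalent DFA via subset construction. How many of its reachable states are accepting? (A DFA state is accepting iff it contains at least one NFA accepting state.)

Start state of the DFA: {A}.
{A} --x--> {A}  [seen]
{A} --y--> {A,B,C}  [new]
{A,B,C} --x--> {A,B,D}  [new]
{A,B,C} --y--> {A,B,C,D}  [new]
{A,B,D} --x--> {A,C,D}  [new]
{A,B,D} --y--> {A,B,C,D}  [seen]
{A,B,C,D} --x--> {A,B,C,D}  [seen]
{A,B,C,D} --y--> {A,B,C,D}  [seen]
{A,C,D} --x--> {A,B,C,D}  [seen]
{A,C,D} --y--> {A,B,C,D}  [seen]
Reachable DFA states: {A}, {A,B,C}, {A,B,D}, {A,B,C,D}, {A,C,D}.
Accepting DFA states (contain an NFA accepting state): {A}, {A,B,C}, {A,B,D}, {A,B,C,D}, {A,C,D}.

5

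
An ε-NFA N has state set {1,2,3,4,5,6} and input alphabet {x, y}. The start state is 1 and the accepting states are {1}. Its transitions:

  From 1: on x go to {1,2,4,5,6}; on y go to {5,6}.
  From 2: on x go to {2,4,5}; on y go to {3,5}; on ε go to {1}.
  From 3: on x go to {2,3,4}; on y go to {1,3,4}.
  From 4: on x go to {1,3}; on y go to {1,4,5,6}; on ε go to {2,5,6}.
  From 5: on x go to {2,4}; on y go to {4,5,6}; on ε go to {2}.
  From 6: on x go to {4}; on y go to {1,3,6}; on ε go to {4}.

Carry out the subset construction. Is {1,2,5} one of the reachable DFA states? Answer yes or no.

Start state of the DFA: {1} (ε-closure of the NFA start).
{1} --x--> {1,2,4,5,6}  [new]
{1} --y--> {1,2,4,5,6}  [seen]
{1,2,4,5,6} --x--> {1,2,3,4,5,6}  [new]
{1,2,4,5,6} --y--> {1,2,3,4,5,6}  [seen]
{1,2,3,4,5,6} --x--> {1,2,3,4,5,6}  [seen]
{1,2,3,4,5,6} --y--> {1,2,3,4,5,6}  [seen]
Reachable DFA states: {1}, {1,2,4,5,6}, {1,2,3,4,5,6}.
{1,2,5} is not among them.

no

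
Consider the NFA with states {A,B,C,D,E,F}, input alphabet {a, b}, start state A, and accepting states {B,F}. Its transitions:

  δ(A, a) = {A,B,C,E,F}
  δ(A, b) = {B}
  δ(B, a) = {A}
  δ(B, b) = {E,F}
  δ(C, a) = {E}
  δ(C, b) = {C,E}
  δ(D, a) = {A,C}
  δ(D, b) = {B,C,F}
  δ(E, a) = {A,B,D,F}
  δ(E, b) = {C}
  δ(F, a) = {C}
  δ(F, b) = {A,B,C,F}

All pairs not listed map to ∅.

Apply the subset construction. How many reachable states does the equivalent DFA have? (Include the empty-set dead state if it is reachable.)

Start state of the DFA: {A}.
{A} --a--> {A,B,C,E,F}  [new]
{A} --b--> {B}  [new]
{A,B,C,E,F} --a--> {A,B,C,D,E,F}  [new]
{A,B,C,E,F} --b--> {A,B,C,E,F}  [seen]
{B} --a--> {A}  [seen]
{B} --b--> {E,F}  [new]
{A,B,C,D,E,F} --a--> {A,B,C,D,E,F}  [seen]
{A,B,C,D,E,F} --b--> {A,B,C,E,F}  [seen]
{E,F} --a--> {A,B,C,D,F}  [new]
{E,F} --b--> {A,B,C,F}  [new]
{A,B,C,D,F} --a--> {A,B,C,E,F}  [seen]
{A,B,C,D,F} --b--> {A,B,C,E,F}  [seen]
{A,B,C,F} --a--> {A,B,C,E,F}  [seen]
{A,B,C,F} --b--> {A,B,C,E,F}  [seen]
Reachable DFA states: {A}, {A,B,C,E,F}, {B}, {A,B,C,D,E,F}, {E,F}, {A,B,C,D,F}, {A,B,C,F}.

7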